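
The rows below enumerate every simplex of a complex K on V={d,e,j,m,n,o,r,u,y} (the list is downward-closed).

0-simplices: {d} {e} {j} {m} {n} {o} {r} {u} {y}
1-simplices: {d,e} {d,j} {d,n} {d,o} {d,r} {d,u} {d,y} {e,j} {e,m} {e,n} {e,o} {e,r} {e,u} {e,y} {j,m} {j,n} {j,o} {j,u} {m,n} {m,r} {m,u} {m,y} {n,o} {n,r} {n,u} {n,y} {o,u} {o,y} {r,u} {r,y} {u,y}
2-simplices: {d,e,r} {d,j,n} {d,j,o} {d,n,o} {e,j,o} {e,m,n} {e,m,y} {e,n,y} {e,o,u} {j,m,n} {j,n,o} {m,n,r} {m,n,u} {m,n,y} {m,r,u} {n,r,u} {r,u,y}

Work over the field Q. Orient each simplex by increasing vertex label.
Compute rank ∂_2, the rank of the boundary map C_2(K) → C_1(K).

rank∂_2=14

n_0=9 n_1=31 n_2=17  [Q]
∂1: piv[de,dj,dn,do,dr,du,dy,em] rk=8  ker:ej,en,eo,er,eu,ey,jm,jn,jo,ju,mn,mr,mu,my,no,nr,nu,ny,ou,oy,ru,ry,uy
∂2: piv[der,djn,djo,dno,ejo,emn,emy,eny,eou,jmn,mnr,mnu,mru,ruy] rk=14  ker:jno,mny,nru
rk∂_2=14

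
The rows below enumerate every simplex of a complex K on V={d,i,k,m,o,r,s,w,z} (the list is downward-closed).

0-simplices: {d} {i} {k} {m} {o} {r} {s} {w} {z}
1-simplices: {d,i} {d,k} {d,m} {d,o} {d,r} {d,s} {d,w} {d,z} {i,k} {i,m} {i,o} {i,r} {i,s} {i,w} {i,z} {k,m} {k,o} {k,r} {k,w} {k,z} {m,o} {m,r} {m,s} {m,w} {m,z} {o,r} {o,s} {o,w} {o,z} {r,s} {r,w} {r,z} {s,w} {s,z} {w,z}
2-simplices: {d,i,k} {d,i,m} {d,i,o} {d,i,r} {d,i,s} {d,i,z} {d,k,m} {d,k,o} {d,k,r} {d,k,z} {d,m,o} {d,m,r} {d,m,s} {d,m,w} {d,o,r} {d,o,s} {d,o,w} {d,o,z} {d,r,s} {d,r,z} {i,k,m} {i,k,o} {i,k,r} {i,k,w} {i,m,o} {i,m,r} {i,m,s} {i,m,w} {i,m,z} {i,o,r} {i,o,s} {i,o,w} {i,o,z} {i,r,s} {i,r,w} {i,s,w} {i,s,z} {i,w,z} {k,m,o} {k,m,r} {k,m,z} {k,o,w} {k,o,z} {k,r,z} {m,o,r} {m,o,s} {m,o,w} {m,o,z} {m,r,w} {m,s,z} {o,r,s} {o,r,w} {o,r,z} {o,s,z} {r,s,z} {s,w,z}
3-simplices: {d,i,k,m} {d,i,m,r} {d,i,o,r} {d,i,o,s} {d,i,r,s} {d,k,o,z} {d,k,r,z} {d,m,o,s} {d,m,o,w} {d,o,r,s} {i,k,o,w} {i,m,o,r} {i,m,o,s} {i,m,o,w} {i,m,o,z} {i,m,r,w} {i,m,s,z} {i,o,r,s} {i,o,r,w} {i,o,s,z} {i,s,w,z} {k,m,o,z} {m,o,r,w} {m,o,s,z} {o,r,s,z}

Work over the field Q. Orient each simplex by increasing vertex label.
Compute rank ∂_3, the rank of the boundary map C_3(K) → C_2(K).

rank∂_3=22

n_0=9 n_1=35 n_2=56 n_3=25  [Q]
∂1: piv[di,dk,dm,do,dr,ds,dw,dz] rk=8  ker:ik,im,io,ir,is,iw,iz,km,ko,kr,kw,kz,mo,mr,ms,mw,mz,or,os,ow,oz,rs,rw,rz,sw,sz,wz
∂2: piv[dik,dim,dio,dir,dis,diz,dkm,dko,dkr,dkz,dmo,dmr,dms,dmw,dor,dos,dow,doz,drs,drz,ikw,imw,imz,irw,isw,isz,iwz] rk=27  ker:ikm,iko,ikr,imo,imr,ims,ior,ios,iow,ioz,irs,kmo,kmr,kmz,kow,koz,krz,mor,mos,mow,moz,mrw,msz,ors,orw,orz,osz,rsz,swz
∂3: piv[dikm,dimr,dior,dios,dirs,dkoz,dkrz,dmos,dmow,dors,ikow,imor,imos,imow,imoz,imrw,imsz,iorw,iosz,iswz,kmoz,orsz] rk=22  ker:iors,morw,mosz
rk∂_3=22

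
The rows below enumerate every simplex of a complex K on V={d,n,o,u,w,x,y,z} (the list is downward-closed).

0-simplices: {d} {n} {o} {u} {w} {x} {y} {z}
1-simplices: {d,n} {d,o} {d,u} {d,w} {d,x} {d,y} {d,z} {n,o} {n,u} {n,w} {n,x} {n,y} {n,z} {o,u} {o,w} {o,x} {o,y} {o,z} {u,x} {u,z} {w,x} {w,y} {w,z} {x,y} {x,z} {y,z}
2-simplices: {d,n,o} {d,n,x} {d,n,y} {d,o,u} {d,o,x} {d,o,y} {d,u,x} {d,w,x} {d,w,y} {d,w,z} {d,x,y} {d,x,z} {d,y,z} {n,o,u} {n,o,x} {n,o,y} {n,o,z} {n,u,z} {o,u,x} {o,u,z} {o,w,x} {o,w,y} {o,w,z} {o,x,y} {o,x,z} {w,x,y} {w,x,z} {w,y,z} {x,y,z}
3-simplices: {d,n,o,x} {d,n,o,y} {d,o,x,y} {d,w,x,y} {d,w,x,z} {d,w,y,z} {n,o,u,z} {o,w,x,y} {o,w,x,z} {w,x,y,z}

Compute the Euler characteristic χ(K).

n_0=8 n_1=26 n_2=29 n_3=10
χ=+8−26+29−10=1

χ(K)=1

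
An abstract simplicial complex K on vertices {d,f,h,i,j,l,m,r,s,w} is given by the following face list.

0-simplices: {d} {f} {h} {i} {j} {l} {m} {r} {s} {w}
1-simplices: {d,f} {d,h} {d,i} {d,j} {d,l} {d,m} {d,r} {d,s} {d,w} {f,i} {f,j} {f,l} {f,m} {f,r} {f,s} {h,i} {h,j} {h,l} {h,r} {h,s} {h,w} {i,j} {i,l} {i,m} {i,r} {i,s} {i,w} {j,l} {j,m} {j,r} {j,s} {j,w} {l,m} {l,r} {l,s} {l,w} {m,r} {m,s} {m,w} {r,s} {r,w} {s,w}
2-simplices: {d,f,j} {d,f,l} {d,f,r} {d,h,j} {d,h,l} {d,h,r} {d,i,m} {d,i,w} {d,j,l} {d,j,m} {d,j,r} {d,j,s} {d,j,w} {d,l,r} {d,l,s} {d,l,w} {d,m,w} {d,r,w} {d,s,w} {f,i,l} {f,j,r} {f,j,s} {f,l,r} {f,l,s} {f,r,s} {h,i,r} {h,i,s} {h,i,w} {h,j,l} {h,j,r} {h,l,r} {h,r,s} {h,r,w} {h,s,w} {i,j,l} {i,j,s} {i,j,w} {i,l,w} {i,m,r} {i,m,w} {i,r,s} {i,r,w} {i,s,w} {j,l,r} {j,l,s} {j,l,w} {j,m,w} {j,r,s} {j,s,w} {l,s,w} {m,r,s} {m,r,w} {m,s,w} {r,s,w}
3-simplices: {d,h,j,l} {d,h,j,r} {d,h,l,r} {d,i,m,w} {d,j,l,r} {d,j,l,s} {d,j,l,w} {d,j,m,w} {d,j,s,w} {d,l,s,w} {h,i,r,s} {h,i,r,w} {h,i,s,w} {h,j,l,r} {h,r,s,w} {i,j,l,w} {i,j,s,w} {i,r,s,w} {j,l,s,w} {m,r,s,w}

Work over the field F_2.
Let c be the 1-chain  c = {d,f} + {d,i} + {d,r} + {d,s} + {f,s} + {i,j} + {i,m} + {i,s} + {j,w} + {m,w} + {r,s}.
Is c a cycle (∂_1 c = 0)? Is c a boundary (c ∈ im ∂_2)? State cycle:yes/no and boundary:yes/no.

n_0=10 n_1=42 n_2=54 n_3=20  [Z2]
∂1: piv[df,dh,di,dj,dl,dm,dr,ds,dw] rk=9  ker:fi,fj,fl,fm,fr,fs,hi,hj,hl,hr,hs,hw,ij,il,im,ir,is,iw,jl,jm,jr,js,jw,lm,lr,ls,lw,mr,ms,mw,rs,rw,sw
∂2: piv[dfj,dfl,dfr,dhj,dhl,dhr,dim,diw,djl,djm,djr,djs,djw,dlr,dls,dlw,dmw,drw,dsw,fil,fjs,frs,hir,his,hiw,hrs,hrw,ijl,ijs,imr,mrs] rk=31  ker:fjr,flr,fls,hjl,hjr,hlr,hsw,ijw,ilw,imw,irs,irw,isw,jlr,jls,jlw,jmw,jrs,jsw,lsw,mrw,msw,rsw
∂3: piv[dhjl,dhjr,dhlr,dimw,djlr,djls,djlw,djmw,djsw,dlsw,hirs,hirw,hisw,hrsw,ijlw,ijsw,mrsw] rk=17  ker:hjlr,irsw,jlsw
∂1c = 0
c vs im∂2: reduces to 0 ⇒ boundary

cycle:yes boundary:yes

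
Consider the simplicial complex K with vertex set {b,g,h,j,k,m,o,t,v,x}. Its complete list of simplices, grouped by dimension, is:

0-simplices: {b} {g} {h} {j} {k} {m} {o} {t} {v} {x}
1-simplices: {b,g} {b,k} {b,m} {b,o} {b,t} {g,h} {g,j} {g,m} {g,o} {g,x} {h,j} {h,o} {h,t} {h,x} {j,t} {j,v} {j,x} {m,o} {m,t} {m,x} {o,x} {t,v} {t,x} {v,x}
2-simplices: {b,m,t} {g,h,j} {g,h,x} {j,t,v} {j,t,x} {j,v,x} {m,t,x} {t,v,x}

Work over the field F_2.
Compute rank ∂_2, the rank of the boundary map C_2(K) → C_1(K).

rank∂_2=7

n_0=10 n_1=24 n_2=8  [Z2]
∂1: piv[bg,bk,bm,bo,bt,gh,gj,gx,jv] rk=9  ker:gm,go,hj,ho,ht,hx,jt,jx,mo,mt,mx,ox,tv,tx,vx
∂2: piv[bmt,ghj,ghx,jtv,jtx,jvx,mtx] rk=7  ker:tvx
rk∂_2=7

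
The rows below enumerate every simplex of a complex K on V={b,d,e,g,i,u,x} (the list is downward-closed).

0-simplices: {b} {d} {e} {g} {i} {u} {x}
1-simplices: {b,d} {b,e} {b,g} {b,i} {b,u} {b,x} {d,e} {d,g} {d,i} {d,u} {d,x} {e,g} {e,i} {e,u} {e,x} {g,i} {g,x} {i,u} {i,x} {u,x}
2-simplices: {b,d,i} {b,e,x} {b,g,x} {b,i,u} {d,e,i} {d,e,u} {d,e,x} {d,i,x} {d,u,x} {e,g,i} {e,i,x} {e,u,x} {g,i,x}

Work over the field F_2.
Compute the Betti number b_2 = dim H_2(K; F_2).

n_0=7 n_1=20 n_2=13  [Z2]
∂1: piv[bd,be,bg,bi,bu,bx] rk=6  ker:de,dg,di,du,dx,eg,ei,eu,ex,gi,gx,iu,ix,ux
∂2: piv[bdi,bex,bgx,biu,dei,deu,dex,dix,dux,egi,gix] rk=11  ker:eix,eux
b_2=(13−11)−0=2

b_2=2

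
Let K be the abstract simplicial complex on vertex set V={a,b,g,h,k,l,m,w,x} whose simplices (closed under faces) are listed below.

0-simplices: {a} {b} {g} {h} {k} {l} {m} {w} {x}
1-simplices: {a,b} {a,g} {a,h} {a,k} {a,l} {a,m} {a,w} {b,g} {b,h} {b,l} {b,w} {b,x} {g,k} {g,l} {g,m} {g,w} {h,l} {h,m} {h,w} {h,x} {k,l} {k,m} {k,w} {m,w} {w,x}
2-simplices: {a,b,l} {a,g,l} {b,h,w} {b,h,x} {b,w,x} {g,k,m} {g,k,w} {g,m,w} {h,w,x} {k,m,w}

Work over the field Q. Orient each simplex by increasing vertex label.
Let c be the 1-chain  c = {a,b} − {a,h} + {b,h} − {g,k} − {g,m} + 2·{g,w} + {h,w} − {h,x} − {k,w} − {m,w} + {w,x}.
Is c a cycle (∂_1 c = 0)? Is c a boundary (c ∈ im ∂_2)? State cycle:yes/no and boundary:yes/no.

n_0=9 n_1=25 n_2=10  [Q]
∂1: piv[ab,ag,ah,ak,al,am,aw,bx] rk=8  ker:bg,bh,bl,bw,gk,gl,gm,gw,hl,hm,hw,hx,kl,km,kw,mw,wx
∂2: piv[abl,agl,bhw,bhx,bwx,gkm,gkw,gmw] rk=8  ker:hwx,kmw
∂1c = 0
c vs im∂2: residual ≠ 0 ⇒ not boundary

cycle:yes boundary:no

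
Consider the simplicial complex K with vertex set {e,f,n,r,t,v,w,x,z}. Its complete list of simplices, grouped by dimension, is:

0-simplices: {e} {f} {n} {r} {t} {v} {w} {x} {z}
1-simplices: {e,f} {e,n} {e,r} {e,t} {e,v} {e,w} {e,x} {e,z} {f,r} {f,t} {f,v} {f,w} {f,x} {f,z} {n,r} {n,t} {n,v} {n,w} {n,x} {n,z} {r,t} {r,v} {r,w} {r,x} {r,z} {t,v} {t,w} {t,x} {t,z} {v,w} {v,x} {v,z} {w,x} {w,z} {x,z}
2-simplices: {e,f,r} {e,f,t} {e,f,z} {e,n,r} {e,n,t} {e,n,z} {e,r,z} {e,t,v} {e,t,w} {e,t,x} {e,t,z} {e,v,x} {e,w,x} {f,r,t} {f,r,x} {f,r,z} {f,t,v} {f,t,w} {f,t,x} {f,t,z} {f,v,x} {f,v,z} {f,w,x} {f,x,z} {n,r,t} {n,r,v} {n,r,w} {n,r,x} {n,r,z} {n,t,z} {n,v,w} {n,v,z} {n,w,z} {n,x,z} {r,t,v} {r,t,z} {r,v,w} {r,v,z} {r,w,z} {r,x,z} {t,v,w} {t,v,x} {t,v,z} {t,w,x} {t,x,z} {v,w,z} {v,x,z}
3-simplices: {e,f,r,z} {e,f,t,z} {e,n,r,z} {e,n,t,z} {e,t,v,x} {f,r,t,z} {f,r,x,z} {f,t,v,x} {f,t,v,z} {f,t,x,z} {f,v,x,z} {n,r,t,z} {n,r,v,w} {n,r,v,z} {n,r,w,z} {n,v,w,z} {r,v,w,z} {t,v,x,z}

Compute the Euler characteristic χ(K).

n_0=9 n_1=35 n_2=47 n_3=18
χ=+9−35+47−18=3

χ(K)=3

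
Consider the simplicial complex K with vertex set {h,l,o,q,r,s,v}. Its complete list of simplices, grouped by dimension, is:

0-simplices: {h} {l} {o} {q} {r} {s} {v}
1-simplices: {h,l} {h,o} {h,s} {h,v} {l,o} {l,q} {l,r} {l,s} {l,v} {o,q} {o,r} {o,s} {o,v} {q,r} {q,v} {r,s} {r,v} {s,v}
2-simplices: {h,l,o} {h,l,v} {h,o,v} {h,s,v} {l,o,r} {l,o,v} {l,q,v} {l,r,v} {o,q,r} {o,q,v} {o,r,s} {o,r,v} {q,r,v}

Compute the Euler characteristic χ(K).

n_0=7 n_1=18 n_2=13
χ=+7−18+13=2

χ(K)=2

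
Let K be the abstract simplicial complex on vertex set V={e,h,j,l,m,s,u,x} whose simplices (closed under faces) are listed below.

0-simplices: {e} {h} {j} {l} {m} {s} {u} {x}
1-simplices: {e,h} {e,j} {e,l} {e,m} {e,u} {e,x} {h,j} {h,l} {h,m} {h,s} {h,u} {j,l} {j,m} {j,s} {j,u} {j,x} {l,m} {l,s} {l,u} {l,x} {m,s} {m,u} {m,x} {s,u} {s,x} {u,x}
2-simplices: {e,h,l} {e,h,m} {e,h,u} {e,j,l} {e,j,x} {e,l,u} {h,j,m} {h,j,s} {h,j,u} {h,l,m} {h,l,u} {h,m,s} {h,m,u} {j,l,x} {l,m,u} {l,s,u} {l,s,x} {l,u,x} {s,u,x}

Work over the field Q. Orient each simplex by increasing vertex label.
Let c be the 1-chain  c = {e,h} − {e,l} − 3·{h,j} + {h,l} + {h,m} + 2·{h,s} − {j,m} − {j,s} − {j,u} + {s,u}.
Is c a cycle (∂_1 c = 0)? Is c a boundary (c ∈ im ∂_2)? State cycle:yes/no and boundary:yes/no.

n_0=8 n_1=26 n_2=19  [Q]
∂1: piv[eh,ej,el,em,eu,ex,hs] rk=7  ker:hj,hl,hm,hu,jl,jm,js,ju,jx,lm,ls,lu,lx,ms,mu,mx,su,sx,ux
∂2: piv[ehl,ehm,ehu,ejl,ejx,elu,hjm,hjs,hju,hlm,hms,hmu,jlx,lsu,lsx,lux] rk=16  ker:hlu,lmu,sux
∂1c = 0
c vs im∂2: residual ≠ 0 ⇒ not boundary

cycle:yes boundary:no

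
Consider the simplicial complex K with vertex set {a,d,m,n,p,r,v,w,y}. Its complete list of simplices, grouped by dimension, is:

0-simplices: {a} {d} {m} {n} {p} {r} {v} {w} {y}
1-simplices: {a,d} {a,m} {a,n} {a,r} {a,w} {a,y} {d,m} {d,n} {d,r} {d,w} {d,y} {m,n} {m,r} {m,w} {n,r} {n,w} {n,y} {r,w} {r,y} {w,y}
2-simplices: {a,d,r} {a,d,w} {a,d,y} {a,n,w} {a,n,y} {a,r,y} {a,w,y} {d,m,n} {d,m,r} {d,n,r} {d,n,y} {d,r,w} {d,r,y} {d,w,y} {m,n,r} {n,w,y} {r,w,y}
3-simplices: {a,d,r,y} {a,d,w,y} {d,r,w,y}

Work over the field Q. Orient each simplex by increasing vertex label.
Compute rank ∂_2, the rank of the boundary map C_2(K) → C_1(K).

rank∂_2=12

n_0=9 n_1=20 n_2=17 n_3=3  [Q]
∂1: piv[ad,am,an,ar,aw,ay] rk=6  ker:dm,dn,dr,dw,dy,mn,mr,mw,nr,nw,ny,rw,ry,wy
∂2: piv[adr,adw,ady,anw,any,ary,awy,dmn,dmr,dnr,dny,drw] rk=12  ker:dry,dwy,mnr,nwy,rwy
∂3: piv[adry,adwy,drwy] rk=3
rk∂_2=12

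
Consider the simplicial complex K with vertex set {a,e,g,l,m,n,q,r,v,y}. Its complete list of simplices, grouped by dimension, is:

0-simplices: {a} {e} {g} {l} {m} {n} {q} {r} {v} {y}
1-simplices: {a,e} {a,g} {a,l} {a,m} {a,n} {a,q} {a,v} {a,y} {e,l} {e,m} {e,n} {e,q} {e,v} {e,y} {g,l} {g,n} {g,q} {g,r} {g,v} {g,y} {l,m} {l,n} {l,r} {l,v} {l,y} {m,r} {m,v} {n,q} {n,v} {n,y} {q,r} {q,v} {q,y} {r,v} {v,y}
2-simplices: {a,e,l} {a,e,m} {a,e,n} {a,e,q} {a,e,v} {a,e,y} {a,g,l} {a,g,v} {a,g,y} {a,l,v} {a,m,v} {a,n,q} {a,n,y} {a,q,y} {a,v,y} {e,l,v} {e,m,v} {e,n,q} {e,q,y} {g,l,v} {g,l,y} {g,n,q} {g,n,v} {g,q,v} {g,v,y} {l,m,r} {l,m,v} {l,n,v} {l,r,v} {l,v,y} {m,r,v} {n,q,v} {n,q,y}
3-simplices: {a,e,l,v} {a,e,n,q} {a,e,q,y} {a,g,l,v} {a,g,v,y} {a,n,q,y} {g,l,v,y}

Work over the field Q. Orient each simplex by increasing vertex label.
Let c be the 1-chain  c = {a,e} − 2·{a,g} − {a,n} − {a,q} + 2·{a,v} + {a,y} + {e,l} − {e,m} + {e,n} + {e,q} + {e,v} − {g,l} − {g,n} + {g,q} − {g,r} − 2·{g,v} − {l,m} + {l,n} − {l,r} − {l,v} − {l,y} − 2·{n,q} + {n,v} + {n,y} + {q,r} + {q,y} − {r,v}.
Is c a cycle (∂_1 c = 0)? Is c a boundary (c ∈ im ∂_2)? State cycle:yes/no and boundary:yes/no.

n_0=10 n_1=35 n_2=33 n_3=7  [Q]
∂1: piv[ae,ag,al,am,an,aq,av,ay,gr] rk=9  ker:el,em,en,eq,ev,ey,gl,gn,gq,gv,gy,lm,ln,lr,lv,ly,mr,mv,nq,nv,ny,qr,qv,qy,rv,vy
∂2: piv[ael,aem,aen,aeq,aev,aey,agl,agv,agy,alv,amv,anq,any,aqy,avy,gly,gnq,gnv,gqv,lmr,lmv,lnv,lrv] rk=23  ker:elv,emv,enq,eqy,glv,gvy,lvy,mrv,nqv,nqy
∂3: piv[aelv,aenq,aeqy,aglv,agvy,anqy,glvy] rk=7
∂1c = −2·{e} + 2·{g} + 3·{l} − 2·{m} − 3·{q} + 2·{y}

cycle:no boundary:no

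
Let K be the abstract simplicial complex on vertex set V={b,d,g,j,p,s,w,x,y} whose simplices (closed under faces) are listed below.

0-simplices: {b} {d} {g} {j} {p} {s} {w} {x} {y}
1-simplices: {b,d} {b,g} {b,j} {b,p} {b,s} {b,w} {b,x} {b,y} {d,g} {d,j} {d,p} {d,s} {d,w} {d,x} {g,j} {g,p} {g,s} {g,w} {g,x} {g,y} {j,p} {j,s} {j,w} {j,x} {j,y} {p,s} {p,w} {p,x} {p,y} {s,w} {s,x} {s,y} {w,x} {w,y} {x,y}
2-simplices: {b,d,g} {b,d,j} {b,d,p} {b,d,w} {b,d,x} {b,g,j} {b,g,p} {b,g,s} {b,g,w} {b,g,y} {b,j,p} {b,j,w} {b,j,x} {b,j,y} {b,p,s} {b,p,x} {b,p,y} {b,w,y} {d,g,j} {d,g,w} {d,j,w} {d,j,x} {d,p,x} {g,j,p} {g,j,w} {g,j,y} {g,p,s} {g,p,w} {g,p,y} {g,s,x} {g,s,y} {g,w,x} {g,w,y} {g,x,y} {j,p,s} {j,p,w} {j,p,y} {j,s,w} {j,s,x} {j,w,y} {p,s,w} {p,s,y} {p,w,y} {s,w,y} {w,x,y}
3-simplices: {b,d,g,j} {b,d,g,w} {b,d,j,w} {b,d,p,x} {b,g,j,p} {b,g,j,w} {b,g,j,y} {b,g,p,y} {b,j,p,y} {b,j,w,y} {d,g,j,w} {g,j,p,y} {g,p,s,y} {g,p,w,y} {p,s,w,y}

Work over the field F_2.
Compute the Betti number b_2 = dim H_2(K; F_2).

n_0=9 n_1=35 n_2=45 n_3=15  [Z2]
∂1: piv[bd,bg,bj,bp,bs,bw,bx,by] rk=8  ker:dg,dj,dp,ds,dw,dx,gj,gp,gs,gw,gx,gy,jp,js,jw,jx,jy,ps,pw,px,py,sw,sx,sy,wx,wy,xy
∂2: piv[bdg,bdj,bdp,bdw,bdx,bgj,bgp,bgs,bgw,bgy,bjp,bjw,bjx,bjy,bps,bpx,bpy,bwy,gpw,gsx,gsy,gwx,gxy,jps,jsw,jsx] rk=26  ker:dgj,dgw,djw,djx,dpx,gjp,gjw,gjy,gps,gpy,gwy,jpw,jpy,jwy,psw,psy,pwy,swy,wxy
∂3: piv[bdgj,bdgw,bdjw,bdpx,bgjp,bgjw,bgjy,bgpy,bjpy,bjwy,gpsy,gpwy,pswy] rk=13  ker:dgjw,gjpy
b_2=(45−26)−13=6

b_2=6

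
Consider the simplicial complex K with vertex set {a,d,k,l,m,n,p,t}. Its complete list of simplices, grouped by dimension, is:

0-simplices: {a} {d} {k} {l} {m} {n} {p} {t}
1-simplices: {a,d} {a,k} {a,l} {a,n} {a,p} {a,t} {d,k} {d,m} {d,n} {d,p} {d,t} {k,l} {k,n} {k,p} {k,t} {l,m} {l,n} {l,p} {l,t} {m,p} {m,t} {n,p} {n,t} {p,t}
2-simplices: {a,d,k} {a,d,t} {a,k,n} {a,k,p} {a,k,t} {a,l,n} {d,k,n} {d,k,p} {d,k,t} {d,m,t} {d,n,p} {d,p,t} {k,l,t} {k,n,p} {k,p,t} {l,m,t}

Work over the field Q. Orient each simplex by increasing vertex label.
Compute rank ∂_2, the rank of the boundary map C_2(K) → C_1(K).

rank∂_2=13

n_0=8 n_1=24 n_2=16  [Q]
∂1: piv[ad,ak,al,an,ap,at,dm] rk=7  ker:dk,dn,dp,dt,kl,kn,kp,kt,lm,ln,lp,lt,mp,mt,np,nt,pt
∂2: piv[adk,adt,akn,akp,akt,aln,dkn,dkp,dmt,dnp,dpt,klt,lmt] rk=13  ker:dkt,knp,kpt
rk∂_2=13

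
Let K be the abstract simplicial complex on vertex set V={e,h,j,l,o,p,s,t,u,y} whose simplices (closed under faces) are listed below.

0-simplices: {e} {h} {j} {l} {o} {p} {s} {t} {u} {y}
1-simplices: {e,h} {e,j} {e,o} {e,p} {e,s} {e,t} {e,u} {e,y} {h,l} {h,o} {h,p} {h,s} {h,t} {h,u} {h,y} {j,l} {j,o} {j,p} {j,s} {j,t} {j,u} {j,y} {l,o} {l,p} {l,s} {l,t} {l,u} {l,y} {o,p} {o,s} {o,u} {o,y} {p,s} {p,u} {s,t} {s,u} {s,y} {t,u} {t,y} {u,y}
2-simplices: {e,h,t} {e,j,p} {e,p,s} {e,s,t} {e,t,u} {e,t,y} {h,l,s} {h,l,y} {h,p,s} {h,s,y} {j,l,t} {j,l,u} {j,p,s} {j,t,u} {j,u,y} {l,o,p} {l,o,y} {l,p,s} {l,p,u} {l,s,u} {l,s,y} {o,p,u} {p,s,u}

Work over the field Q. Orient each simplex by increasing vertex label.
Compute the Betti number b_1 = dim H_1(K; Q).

b_1=10

n_0=10 n_1=40 n_2=23  [Q]
∂1: piv[eh,ej,eo,ep,es,et,eu,ey,hl] rk=9  ker:ho,hp,hs,ht,hu,hy,jl,jo,jp,js,jt,ju,jy,lo,lp,ls,lt,lu,ly,op,os,ou,oy,ps,pu,st,su,sy,tu,ty,uy
∂2: piv[eht,ejp,eps,est,etu,ety,hls,hly,hps,hsy,jlt,jlu,jps,jtu,juy,lop,loy,lps,lpu,lsu,opu] rk=21  ker:lsy,psu
b_1=(40−9)−21=10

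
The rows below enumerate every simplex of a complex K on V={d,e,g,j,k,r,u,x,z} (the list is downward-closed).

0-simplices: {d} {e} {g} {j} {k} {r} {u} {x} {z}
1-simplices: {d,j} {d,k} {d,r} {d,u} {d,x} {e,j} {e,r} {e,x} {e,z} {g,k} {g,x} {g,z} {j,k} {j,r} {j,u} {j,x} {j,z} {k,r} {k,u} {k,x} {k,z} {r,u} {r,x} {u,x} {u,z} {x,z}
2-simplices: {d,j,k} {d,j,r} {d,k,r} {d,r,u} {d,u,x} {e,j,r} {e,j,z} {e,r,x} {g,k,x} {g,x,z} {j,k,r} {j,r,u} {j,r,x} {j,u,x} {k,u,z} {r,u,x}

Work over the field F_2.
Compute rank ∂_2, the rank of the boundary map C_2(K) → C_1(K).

rank∂_2=14

n_0=9 n_1=26 n_2=16  [Z2]
∂1: piv[dj,dk,dr,du,dx,ej,ez,gk] rk=8  ker:er,ex,gx,gz,jk,jr,ju,jx,jz,kr,ku,kx,kz,ru,rx,ux,uz,xz
∂2: piv[djk,djr,dkr,dru,dux,ejr,ejz,erx,gkx,gxz,jru,jrx,jux,kuz] rk=14  ker:jkr,rux
rk∂_2=14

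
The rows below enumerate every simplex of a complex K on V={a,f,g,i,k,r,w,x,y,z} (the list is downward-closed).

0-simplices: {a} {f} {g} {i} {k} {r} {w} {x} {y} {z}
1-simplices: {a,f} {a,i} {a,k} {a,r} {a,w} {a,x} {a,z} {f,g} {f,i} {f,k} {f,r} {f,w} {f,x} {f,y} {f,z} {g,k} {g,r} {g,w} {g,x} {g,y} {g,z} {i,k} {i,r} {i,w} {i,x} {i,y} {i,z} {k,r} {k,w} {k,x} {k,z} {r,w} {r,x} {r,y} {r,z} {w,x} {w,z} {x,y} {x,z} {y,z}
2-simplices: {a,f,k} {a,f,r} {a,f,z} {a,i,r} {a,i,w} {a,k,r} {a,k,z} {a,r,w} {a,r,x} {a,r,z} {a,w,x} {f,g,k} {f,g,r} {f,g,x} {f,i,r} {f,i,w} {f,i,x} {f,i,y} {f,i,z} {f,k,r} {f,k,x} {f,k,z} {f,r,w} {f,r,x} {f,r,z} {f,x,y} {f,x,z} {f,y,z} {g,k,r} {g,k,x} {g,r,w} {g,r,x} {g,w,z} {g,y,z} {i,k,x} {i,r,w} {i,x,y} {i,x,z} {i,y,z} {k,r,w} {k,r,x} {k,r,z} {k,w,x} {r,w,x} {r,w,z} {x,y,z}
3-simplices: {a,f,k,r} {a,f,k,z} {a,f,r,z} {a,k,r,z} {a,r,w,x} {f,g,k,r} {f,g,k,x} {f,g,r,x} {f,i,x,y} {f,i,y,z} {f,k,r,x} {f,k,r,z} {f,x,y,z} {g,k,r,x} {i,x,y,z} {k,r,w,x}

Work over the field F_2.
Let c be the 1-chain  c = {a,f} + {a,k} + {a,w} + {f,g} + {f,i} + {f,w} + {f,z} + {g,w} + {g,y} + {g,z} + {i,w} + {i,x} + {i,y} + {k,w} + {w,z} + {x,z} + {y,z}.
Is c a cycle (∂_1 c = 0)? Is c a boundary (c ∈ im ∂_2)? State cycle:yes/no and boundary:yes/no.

n_0=10 n_1=40 n_2=46 n_3=16  [Z2]
∂1: piv[af,ai,ak,ar,aw,ax,az,fg,fy] rk=9  ker:fi,fk,fr,fw,fx,fz,gk,gr,gw,gx,gy,gz,ik,ir,iw,ix,iy,iz,kr,kw,kx,kz,rw,rx,ry,rz,wx,wz,xy,xz,yz
∂2: piv[afk,afr,afz,air,aiw,akr,akz,arw,arx,arz,awx,fgk,fgr,fgx,fir,fiw,fix,fiy,fiz,fkx,frx,fxy,fxz,fyz,grw,gwz,gyz,ikx,krw,rwz] rk=30  ker:fkr,fkz,frw,frz,gkr,gkx,grx,irw,ixy,ixz,iyz,krx,krz,kwx,rwx,xyz
∂3: piv[afkr,afkz,afrz,akrz,arwx,fgkr,fgkx,fgrx,fixy,fiyz,fkrx,fxyz,ixyz,krwx] rk=14  ker:fkrz,gkrx
∂1c = {a} + {f} + {y} + {z}

cycle:no boundary:no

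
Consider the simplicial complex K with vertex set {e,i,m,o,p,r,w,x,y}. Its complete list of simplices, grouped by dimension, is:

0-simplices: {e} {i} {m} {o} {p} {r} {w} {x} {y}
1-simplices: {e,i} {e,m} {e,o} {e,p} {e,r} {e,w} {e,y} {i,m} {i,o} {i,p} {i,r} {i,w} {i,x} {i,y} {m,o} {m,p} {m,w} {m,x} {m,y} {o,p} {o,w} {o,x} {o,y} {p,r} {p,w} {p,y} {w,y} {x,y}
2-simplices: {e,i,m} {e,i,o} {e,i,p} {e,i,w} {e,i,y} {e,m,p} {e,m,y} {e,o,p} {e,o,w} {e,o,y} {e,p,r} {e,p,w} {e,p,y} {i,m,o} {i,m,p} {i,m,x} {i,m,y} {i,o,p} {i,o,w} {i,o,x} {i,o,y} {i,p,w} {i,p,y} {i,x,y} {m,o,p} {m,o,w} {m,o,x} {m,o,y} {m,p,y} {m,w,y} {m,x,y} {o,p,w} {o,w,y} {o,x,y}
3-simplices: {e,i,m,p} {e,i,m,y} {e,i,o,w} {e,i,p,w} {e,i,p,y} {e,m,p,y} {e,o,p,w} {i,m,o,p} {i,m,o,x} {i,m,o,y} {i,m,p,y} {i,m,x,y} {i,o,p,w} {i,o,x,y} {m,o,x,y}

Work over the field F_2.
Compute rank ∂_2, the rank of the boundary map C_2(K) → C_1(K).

n_0=9 n_1=28 n_2=34 n_3=15  [Z2]
∂1: piv[ei,em,eo,ep,er,ew,ey,ix] rk=8  ker:im,io,ip,ir,iw,iy,mo,mp,mw,mx,my,op,ow,ox,oy,pr,pw,py,wy,xy
∂2: piv[eim,eio,eip,eiw,eiy,emp,emy,eop,eow,eoy,epr,epw,epy,imo,imx,iox,ixy,mow,mwy] rk=19  ker:imp,imy,iop,iow,ioy,ipw,ipy,mop,mox,moy,mpy,mxy,opw,owy,oxy
∂3: piv[eimp,eimy,eiow,eipw,eipy,empy,eopw,imop,imox,imoy,imxy,iopw,ioxy] rk=13  ker:impy,moxy
rk∂_2=19

rank∂_2=19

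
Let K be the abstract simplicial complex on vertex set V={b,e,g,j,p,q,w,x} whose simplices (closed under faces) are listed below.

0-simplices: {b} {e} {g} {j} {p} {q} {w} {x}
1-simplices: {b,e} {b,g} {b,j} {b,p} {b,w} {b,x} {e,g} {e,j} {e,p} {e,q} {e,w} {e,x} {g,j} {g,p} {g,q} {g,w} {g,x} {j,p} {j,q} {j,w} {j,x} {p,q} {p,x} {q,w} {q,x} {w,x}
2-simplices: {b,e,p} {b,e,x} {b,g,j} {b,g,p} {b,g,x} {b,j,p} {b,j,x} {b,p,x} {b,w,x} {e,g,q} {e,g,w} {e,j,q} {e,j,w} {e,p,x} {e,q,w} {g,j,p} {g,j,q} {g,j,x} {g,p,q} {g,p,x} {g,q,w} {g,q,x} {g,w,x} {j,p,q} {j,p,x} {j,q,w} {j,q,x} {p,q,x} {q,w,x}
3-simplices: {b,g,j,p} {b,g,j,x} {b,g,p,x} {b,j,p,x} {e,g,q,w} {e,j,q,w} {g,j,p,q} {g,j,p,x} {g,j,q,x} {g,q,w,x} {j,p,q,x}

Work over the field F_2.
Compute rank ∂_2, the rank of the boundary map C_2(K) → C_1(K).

n_0=8 n_1=26 n_2=29 n_3=11  [Z2]
∂1: piv[be,bg,bj,bp,bw,bx,eq] rk=7  ker:eg,ej,ep,ew,ex,gj,gp,gq,gw,gx,jp,jq,jw,jx,pq,px,qw,qx,wx
∂2: piv[bep,bex,bgj,bgp,bgx,bjp,bjx,bpx,bwx,egq,egw,ejq,ejw,eqw,gjq,gpq,gqx,gwx] rk=18  ker:epx,gjp,gjx,gpx,gqw,jpq,jpx,jqw,jqx,pqx,qwx
∂3: piv[bgjp,bgjx,bgpx,bjpx,egqw,ejqw,gjpq,gjqx,gqwx,jpqx] rk=10  ker:gjpx
rk∂_2=18

rank∂_2=18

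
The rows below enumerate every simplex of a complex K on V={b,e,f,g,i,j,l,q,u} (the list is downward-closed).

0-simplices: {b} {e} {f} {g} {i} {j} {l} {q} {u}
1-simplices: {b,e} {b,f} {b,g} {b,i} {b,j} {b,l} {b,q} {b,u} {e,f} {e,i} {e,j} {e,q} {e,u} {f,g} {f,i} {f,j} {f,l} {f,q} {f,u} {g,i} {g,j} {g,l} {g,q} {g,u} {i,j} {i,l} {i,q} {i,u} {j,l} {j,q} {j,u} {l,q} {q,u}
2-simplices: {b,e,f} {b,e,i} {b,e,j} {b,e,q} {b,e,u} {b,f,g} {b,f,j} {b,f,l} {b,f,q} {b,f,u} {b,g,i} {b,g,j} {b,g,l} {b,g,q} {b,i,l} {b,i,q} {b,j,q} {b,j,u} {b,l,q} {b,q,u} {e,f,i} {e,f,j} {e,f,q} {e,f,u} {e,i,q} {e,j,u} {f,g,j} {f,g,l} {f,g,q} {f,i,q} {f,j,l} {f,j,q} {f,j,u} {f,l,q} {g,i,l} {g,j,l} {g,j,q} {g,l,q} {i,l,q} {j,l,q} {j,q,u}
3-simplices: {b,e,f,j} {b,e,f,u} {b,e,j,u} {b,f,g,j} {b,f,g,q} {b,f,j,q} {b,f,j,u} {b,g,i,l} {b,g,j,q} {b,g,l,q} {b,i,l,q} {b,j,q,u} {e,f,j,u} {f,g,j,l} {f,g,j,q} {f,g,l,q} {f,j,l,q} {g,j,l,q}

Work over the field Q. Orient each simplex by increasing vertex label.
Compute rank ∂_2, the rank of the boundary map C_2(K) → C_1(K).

n_0=9 n_1=33 n_2=41 n_3=18  [Q]
∂1: piv[be,bf,bg,bi,bj,bl,bq,bu] rk=8  ker:ef,ei,ej,eq,eu,fg,fi,fj,fl,fq,fu,gi,gj,gl,gq,gu,ij,il,iq,iu,jl,jq,ju,lq,qu
∂2: piv[bef,bei,bej,beq,beu,bfg,bfj,bfl,bfq,bfu,bgi,bgj,bgl,bgq,bil,biq,bjq,bju,blq,bqu,efi,fjl] rk=22  ker:efj,efq,efu,eiq,eju,fgj,fgl,fgq,fiq,fjq,fju,flq,gil,gjl,gjq,glq,ilq,jlq,jqu
∂3: piv[befj,befu,beju,bfgj,bfgq,bfjq,bfju,bgil,bgjq,bglq,bilq,bjqu,fgjl,fglq,fjlq] rk=15  ker:efju,fgjq,gjlq
rk∂_2=22

rank∂_2=22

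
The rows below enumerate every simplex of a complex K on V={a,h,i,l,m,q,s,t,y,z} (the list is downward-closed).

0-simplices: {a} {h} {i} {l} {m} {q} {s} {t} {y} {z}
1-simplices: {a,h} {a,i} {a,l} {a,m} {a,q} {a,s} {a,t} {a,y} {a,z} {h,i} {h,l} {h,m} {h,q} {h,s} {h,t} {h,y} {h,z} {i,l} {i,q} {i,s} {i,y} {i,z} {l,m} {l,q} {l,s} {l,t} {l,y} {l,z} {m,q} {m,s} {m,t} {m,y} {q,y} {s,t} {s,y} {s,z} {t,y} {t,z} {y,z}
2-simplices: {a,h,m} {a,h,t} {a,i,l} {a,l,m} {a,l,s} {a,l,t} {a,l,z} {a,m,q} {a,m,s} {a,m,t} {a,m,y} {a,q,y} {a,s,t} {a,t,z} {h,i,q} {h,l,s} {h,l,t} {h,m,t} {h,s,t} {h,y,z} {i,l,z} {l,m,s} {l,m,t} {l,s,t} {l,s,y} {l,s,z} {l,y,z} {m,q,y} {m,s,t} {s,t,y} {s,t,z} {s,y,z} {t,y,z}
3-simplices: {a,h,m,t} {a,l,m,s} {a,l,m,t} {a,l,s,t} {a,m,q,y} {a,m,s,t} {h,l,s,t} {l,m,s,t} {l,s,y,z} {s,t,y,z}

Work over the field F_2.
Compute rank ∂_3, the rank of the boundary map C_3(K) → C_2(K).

rank∂_3=9

n_0=10 n_1=39 n_2=33 n_3=10  [Z2]
∂1: piv[ah,ai,al,am,aq,as,at,ay,az] rk=9  ker:hi,hl,hm,hq,hs,ht,hy,hz,il,iq,is,iy,iz,lm,lq,ls,lt,ly,lz,mq,ms,mt,my,qy,st,sy,sz,ty,tz,yz
∂2: piv[ahm,aht,ail,alm,als,alt,alz,amq,ams,amt,amy,aqy,ast,atz,hiq,hls,hlt,hyz,ilz,lsy,lsz,lyz,sty] rk=23  ker:hmt,hst,lms,lmt,lst,mqy,mst,stz,syz,tyz
∂3: piv[ahmt,alms,almt,alst,amqy,amst,hlst,lsyz,styz] rk=9  ker:lmst
rk∂_3=9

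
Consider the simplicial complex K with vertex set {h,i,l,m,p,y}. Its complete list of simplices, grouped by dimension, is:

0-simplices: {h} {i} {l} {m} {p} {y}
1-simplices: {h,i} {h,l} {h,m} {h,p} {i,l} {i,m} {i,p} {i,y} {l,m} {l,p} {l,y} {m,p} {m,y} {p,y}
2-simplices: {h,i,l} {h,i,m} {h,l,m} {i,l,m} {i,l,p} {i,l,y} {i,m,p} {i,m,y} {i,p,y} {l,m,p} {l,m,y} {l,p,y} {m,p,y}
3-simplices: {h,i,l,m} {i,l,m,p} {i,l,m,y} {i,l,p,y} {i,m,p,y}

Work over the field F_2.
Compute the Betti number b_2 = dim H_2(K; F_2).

b_2=0

n_0=6 n_1=14 n_2=13 n_3=5  [Z2]
∂1: piv[hi,hl,hm,hp,iy] rk=5  ker:il,im,ip,lm,lp,ly,mp,my,py
∂2: piv[hil,him,hlm,ilp,ily,imp,imy,ipy] rk=8  ker:ilm,lmp,lmy,lpy,mpy
∂3: piv[hilm,ilmp,ilmy,ilpy,impy] rk=5
b_2=(13−8)−5=0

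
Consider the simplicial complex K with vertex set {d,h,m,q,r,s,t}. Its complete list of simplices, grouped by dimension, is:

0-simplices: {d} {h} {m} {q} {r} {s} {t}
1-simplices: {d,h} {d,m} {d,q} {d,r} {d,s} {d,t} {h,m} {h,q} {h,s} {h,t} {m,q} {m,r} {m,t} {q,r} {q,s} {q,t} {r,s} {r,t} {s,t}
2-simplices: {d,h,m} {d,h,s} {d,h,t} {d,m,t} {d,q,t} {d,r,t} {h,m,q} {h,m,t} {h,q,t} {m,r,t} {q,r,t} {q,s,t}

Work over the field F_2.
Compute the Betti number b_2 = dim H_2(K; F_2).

n_0=7 n_1=19 n_2=12  [Z2]
∂1: piv[dh,dm,dq,dr,ds,dt] rk=6  ker:hm,hq,hs,ht,mq,mr,mt,qr,qs,qt,rs,rt,st
∂2: piv[dhm,dhs,dht,dmt,dqt,drt,hmq,hqt,mrt,qrt,qst] rk=11  ker:hmt
b_2=(12−11)−0=1

b_2=1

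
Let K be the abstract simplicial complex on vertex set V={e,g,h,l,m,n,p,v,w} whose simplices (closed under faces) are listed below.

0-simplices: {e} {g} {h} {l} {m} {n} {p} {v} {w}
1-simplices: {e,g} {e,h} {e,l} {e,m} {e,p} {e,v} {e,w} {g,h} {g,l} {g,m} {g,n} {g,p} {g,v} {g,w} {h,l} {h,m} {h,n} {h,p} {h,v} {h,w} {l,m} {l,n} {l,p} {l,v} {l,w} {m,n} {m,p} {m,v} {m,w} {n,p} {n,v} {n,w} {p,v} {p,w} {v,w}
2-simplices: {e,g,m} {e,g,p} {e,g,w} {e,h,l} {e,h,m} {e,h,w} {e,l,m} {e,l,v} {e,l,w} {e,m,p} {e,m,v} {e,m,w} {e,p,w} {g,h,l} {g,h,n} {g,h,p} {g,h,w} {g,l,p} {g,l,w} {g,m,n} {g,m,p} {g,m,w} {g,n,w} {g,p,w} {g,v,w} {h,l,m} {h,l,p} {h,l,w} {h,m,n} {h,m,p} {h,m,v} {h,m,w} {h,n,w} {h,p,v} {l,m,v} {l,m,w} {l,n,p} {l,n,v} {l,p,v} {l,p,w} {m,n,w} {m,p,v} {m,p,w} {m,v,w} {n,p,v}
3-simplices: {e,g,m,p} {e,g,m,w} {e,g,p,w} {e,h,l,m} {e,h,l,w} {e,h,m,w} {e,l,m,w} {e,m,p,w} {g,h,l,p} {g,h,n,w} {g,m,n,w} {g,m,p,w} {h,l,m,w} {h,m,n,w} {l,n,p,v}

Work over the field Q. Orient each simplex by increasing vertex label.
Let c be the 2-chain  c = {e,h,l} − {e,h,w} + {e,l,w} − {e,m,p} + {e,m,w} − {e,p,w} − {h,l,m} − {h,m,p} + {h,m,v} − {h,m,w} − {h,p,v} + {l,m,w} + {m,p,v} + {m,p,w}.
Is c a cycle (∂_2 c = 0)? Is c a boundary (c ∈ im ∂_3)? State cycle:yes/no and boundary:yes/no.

cycle:yes boundary:no

n_0=9 n_1=35 n_2=45 n_3=15  [Q]
∂1: piv[eg,eh,el,em,ep,ev,ew,gn] rk=8  ker:gh,gl,gm,gp,gv,gw,hl,hm,hn,hp,hv,hw,lm,ln,lp,lv,lw,mn,mp,mv,mw,np,nv,nw,pv,pw,vw
∂2: piv[egm,egp,egw,ehl,ehm,ehw,elm,elv,elw,emp,emv,emw,epw,ghl,ghn,ghp,ghw,glp,gmn,gnw,gvw,hmv,hpv,lnp,lnv,mvw] rk=26  ker:glw,gmp,gmw,gpw,hlm,hlp,hlw,hmn,hmp,hmw,hnw,lmv,lmw,lpv,lpw,mnw,mpv,mpw,npv
∂3: piv[egmp,egmw,egpw,ehlm,ehlw,ehmw,elmw,empw,ghlp,ghnw,gmnw,hmnw,lnpv] rk=13  ker:gmpw,hlmw
∂2c = 0
c vs im∂3: residual ≠ 0 ⇒ not boundary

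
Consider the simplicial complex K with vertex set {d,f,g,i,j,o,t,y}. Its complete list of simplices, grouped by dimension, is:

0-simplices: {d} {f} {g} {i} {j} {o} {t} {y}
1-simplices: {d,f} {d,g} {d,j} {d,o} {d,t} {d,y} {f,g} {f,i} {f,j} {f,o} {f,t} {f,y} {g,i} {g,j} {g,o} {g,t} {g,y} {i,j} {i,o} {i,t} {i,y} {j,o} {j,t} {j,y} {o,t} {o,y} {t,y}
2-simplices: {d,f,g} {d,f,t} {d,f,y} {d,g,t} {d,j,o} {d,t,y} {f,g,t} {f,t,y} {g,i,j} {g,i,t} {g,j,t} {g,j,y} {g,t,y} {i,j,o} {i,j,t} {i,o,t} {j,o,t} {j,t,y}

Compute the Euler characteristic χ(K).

n_0=8 n_1=27 n_2=18
χ=+8−27+18=-1

χ(K)=-1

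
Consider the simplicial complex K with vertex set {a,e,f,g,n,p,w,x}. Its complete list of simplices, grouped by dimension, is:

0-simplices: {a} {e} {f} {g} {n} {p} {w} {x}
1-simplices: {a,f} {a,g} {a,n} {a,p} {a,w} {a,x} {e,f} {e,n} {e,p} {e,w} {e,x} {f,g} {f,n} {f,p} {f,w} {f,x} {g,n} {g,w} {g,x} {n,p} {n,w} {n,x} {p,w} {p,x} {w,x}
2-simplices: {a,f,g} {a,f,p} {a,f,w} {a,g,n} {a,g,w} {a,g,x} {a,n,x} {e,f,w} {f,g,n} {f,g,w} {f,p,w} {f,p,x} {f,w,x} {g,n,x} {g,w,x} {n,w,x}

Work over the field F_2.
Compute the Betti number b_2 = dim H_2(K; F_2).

n_0=8 n_1=25 n_2=16  [Z2]
∂1: piv[af,ag,an,ap,aw,ax,ef] rk=7  ker:en,ep,ew,ex,fg,fn,fp,fw,fx,gn,gw,gx,np,nw,nx,pw,px,wx
∂2: piv[afg,afp,afw,agn,agw,agx,anx,efw,fgn,fpw,fpx,fwx,gwx,nwx] rk=14  ker:fgw,gnx
b_2=(16−14)−0=2

b_2=2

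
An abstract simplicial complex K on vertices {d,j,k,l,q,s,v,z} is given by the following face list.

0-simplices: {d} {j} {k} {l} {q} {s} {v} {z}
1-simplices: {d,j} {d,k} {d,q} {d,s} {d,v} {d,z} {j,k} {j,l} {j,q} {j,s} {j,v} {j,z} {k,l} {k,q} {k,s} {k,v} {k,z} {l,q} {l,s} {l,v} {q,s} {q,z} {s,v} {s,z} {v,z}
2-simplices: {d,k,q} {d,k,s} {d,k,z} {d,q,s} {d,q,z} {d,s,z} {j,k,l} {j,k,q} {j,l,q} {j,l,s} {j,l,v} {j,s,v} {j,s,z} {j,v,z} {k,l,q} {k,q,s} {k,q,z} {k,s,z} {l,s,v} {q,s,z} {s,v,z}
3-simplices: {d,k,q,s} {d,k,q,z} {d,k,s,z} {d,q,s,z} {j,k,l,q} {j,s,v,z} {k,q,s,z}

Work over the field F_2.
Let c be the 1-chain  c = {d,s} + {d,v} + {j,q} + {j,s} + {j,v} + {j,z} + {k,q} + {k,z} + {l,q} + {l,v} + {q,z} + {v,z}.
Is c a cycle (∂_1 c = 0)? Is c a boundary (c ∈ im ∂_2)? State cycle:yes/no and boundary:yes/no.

cycle:yes boundary:no

n_0=8 n_1=25 n_2=21 n_3=7  [Z2]
∂1: piv[dj,dk,dq,ds,dv,dz,jl] rk=7  ker:jk,jq,js,jv,jz,kl,kq,ks,kv,kz,lq,ls,lv,qs,qz,sv,sz,vz
∂2: piv[dkq,dks,dkz,dqs,dqz,dsz,jkl,jkq,jlq,jls,jlv,jsv,jsz,jvz] rk=14  ker:klq,kqs,kqz,ksz,lsv,qsz,svz
∂3: piv[dkqs,dkqz,dksz,dqsz,jklq,jsvz] rk=6  ker:kqsz
∂1c = 0
c vs im∂2: residual ≠ 0 ⇒ not boundary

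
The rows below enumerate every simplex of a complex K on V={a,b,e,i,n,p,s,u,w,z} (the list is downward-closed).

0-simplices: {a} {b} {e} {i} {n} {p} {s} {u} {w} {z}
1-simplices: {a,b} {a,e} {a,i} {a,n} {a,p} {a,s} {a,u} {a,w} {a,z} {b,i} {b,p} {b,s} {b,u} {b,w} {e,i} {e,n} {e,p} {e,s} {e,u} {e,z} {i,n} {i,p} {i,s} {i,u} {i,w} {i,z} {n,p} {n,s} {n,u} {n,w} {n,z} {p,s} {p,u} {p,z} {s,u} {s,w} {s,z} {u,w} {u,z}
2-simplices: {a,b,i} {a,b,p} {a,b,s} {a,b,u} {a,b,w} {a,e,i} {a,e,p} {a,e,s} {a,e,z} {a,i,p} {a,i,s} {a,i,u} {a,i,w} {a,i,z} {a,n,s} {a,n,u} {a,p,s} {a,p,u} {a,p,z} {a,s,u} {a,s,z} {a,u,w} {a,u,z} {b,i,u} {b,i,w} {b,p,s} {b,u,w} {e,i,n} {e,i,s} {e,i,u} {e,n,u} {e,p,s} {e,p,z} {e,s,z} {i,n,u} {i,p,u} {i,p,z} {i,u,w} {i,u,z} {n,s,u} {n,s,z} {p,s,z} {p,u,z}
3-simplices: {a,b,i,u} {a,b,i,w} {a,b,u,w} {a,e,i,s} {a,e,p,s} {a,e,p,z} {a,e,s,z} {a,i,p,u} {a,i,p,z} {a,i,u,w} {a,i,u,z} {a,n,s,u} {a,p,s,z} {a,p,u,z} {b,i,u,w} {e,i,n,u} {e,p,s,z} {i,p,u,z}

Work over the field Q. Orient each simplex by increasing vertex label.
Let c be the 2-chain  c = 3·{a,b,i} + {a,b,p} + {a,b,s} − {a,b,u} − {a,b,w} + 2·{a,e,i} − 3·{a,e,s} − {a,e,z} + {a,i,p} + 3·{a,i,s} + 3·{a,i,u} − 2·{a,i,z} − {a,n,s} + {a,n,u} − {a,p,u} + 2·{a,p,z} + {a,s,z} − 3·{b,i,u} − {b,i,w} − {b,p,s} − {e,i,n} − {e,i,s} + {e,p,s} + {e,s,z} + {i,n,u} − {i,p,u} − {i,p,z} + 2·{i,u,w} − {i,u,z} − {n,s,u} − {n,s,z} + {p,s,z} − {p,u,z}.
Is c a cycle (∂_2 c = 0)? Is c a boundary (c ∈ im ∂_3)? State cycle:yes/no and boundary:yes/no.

n_0=10 n_1=39 n_2=43 n_3=18  [Q]
∂1: piv[ab,ae,ai,an,ap,as,au,aw,az] rk=9  ker:bi,bp,bs,bu,bw,ei,en,ep,es,eu,ez,in,ip,is,iu,iw,iz,np,ns,nu,nw,nz,ps,pu,pz,su,sw,sz,uw,uz
∂2: piv[abi,abp,abs,abu,abw,aei,aep,aes,aez,aip,ais,aiu,aiw,aiz,ans,anu,aps,apu,apz,asu,asz,auw,auz,ein,eiu,enu,nsz] rk=27  ker:biu,biw,bps,buw,eis,eps,epz,esz,inu,ipu,ipz,iuw,iuz,nsu,psz,puz
∂3: piv[abiu,abiw,abuw,aeis,aeps,aepz,aesz,aipu,aipz,aiuw,aiuz,ansu,apsz,apuz,einu] rk=15  ker:biuw,epsz,ipuz
∂2c = 3·{a,b} − 2·{a,e} − {a,p} + {a,s} − 2·{a,u} + {a,w} − {b,i} + 2·{b,s} + 2·{b,u} + {e,n} + {e,p} − 2·{e,s} − 2·{e,z} − {i,p} + 2·{i,s} + {i,u} − 3·{i,w} − 3·{n,s} + 3·{n,u} + {n,z} + {p,s} − 3·{p,u} + {p,z} − {s,u} + 2·{s,z} + 2·{u,w} − 2·{u,z}

cycle:no boundary:no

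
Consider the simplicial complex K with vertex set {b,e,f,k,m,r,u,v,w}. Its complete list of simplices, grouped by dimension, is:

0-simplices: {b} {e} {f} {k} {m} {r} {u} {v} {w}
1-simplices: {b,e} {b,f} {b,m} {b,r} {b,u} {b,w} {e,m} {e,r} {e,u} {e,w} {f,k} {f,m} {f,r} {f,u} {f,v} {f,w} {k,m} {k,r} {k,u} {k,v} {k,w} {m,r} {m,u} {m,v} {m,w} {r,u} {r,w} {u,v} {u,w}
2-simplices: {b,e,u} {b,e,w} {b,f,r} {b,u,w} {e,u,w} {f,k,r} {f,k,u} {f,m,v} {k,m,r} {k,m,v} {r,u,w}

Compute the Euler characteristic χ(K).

χ(K)=-9

n_0=9 n_1=29 n_2=11
χ=+9−29+11=-9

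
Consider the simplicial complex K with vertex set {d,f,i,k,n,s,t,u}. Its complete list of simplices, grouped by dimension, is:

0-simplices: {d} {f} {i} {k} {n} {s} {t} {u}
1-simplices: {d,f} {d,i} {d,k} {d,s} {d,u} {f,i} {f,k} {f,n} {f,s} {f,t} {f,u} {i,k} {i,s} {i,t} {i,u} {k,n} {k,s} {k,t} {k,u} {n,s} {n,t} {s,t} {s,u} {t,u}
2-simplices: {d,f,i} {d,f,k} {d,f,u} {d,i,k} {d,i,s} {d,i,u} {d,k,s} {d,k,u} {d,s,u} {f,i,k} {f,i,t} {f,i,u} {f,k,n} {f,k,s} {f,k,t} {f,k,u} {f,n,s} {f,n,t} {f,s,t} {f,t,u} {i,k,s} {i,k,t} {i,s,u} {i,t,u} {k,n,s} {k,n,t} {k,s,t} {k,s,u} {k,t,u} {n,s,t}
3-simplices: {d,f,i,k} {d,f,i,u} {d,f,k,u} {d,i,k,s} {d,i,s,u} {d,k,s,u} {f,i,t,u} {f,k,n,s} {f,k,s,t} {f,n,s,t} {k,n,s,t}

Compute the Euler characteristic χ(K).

n_0=8 n_1=24 n_2=30 n_3=11
χ=+8−24+30−11=3

χ(K)=3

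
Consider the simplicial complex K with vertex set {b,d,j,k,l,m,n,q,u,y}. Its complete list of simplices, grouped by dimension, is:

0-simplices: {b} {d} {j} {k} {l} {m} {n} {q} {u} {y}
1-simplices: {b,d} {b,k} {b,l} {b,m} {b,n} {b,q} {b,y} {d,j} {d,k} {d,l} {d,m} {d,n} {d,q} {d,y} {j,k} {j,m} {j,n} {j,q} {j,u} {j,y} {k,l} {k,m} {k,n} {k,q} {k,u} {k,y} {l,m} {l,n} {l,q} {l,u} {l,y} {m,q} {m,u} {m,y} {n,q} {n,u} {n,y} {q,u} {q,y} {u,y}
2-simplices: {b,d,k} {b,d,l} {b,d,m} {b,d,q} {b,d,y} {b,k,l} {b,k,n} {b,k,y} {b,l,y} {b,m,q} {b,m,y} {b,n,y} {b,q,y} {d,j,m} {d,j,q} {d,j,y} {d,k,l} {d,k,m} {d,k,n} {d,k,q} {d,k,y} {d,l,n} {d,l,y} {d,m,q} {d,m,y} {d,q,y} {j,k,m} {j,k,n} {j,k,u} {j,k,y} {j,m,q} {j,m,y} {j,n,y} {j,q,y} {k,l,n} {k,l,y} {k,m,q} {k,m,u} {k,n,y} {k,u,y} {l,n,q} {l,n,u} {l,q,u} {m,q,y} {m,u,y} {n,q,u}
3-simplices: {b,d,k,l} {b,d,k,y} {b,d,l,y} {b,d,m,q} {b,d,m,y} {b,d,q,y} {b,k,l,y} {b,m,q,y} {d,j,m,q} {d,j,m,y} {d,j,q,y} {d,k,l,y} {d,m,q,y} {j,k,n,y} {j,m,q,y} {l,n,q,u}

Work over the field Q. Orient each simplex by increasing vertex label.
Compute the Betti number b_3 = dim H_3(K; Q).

n_0=10 n_1=40 n_2=46 n_3=16  [Q]
∂1: piv[bd,bk,bl,bm,bn,bq,by,dj,ju] rk=9  ker:dk,dl,dm,dn,dq,dy,jk,jm,jn,jq,jy,kl,km,kn,kq,ku,ky,lm,ln,lq,lu,ly,mq,mu,my,nq,nu,ny,qu,qy,uy
∂2: piv[bdk,bdl,bdm,bdq,bdy,bkl,bkn,bky,bly,bmq,bmy,bny,bqy,djm,djq,djy,dkm,dkn,dkq,dln,jkm,jkn,jku,kmu,kuy,lnq,lnu,lqu] rk=28  ker:dkl,dky,dly,dmq,dmy,dqy,jky,jmq,jmy,jny,jqy,kln,kly,kmq,kny,mqy,muy,nqu
∂3: piv[bdkl,bdky,bdly,bdmq,bdmy,bdqy,bkly,bmqy,djmq,djmy,djqy,jkny,lnqu] rk=13  ker:dkly,dmqy,jmqy
b_3=(16−13)−0=3

b_3=3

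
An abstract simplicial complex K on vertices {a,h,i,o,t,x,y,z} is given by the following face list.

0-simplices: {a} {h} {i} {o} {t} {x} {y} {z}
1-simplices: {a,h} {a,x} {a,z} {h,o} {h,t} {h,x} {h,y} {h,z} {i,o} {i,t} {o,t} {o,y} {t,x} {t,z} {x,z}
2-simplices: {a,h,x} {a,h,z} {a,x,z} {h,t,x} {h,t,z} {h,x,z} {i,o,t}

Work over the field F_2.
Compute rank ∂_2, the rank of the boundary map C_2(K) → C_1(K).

rank∂_2=6

n_0=8 n_1=15 n_2=7  [Z2]
∂1: piv[ah,ax,az,ho,ht,hy,io] rk=7  ker:hx,hz,it,ot,oy,tx,tz,xz
∂2: piv[ahx,ahz,axz,htx,htz,iot] rk=6  ker:hxz
rk∂_2=6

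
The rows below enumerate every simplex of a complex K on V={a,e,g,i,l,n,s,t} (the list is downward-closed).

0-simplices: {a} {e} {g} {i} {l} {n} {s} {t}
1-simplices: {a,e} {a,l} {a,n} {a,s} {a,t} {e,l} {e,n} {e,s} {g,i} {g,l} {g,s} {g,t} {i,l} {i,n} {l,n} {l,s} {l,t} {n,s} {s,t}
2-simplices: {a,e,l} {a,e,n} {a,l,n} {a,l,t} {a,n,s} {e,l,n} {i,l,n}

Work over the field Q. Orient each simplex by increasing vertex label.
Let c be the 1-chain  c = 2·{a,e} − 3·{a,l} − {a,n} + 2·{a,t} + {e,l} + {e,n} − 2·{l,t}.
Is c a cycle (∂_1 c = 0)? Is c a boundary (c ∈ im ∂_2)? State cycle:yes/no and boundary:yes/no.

n_0=8 n_1=19 n_2=7  [Q]
∂1: piv[ae,al,an,as,at,gi,gl] rk=7  ker:el,en,es,gs,gt,il,in,ln,ls,lt,ns,st
∂2: piv[ael,aen,aln,alt,ans,iln] rk=6  ker:eln
∂1c = 0
c vs im∂2: reduces to 0 ⇒ boundary

cycle:yes boundary:yes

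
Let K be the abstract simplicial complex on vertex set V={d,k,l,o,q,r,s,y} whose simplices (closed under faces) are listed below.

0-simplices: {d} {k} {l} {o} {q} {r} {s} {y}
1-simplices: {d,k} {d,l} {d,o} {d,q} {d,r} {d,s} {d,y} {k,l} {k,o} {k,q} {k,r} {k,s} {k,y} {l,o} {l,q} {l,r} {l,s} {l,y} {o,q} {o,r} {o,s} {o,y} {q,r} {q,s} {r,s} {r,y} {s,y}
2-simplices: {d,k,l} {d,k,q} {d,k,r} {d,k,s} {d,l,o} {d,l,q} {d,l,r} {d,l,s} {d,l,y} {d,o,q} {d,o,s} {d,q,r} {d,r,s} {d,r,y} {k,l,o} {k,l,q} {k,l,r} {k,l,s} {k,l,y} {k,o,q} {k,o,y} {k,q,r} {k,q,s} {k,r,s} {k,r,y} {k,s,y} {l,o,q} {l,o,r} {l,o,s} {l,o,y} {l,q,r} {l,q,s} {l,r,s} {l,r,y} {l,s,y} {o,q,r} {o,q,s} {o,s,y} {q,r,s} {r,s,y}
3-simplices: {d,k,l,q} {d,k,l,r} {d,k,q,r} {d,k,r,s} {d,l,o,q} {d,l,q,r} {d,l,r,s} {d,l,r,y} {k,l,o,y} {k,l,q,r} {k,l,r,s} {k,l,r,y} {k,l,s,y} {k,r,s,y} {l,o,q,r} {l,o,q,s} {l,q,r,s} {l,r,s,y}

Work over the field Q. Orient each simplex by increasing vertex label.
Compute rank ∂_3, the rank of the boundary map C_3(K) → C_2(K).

n_0=8 n_1=27 n_2=40 n_3=18  [Q]
∂1: piv[dk,dl,do,dq,dr,ds,dy] rk=7  ker:kl,ko,kq,kr,ks,ky,lo,lq,lr,ls,ly,oq,or,os,oy,qr,qs,rs,ry,sy
∂2: piv[dkl,dkq,dkr,dks,dlo,dlq,dlr,dls,dly,doq,dos,dqr,drs,dry,klo,kly,koy,kqs,ksy,lor] rk=20  ker:klq,klr,kls,koq,kqr,krs,kry,loq,los,loy,lqr,lqs,lrs,lry,lsy,oqr,oqs,osy,qrs,rsy
∂3: piv[dklq,dklr,dkqr,dkrs,dloq,dlqr,dlrs,dlry,kloy,klrs,klry,klsy,krsy,loqr,loqs,lqrs] rk=16  ker:klqr,lrsy
rk∂_3=16

rank∂_3=16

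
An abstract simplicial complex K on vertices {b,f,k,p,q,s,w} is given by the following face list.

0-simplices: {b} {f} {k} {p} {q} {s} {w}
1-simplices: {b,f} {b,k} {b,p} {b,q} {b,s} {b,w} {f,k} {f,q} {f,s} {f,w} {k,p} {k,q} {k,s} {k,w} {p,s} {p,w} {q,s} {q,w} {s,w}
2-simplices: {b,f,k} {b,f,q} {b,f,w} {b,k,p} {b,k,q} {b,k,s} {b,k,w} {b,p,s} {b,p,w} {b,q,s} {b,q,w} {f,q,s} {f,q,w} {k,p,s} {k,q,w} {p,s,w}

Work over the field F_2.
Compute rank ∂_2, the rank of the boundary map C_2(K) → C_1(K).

rank∂_2=13

n_0=7 n_1=19 n_2=16  [Z2]
∂1: piv[bf,bk,bp,bq,bs,bw] rk=6  ker:fk,fq,fs,fw,kp,kq,ks,kw,ps,pw,qs,qw,sw
∂2: piv[bfk,bfq,bfw,bkp,bkq,bks,bkw,bps,bpw,bqs,bqw,fqs,psw] rk=13  ker:fqw,kps,kqw
rk∂_2=13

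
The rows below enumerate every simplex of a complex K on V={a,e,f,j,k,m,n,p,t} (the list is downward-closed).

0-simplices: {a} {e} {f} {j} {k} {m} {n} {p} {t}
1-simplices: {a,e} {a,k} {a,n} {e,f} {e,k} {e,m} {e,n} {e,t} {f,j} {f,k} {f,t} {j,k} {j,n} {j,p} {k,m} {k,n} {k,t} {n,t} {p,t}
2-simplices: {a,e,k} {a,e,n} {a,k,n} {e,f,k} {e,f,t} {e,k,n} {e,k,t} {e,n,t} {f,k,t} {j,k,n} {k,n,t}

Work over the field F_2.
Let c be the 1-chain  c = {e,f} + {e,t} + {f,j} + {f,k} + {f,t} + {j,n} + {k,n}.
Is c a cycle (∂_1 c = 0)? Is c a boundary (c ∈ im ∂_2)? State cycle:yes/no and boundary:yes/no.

n_0=9 n_1=19 n_2=11  [Z2]
∂1: piv[ae,ak,an,ef,em,et,fj,jp] rk=8  ker:ek,en,fk,ft,jk,jn,km,kn,kt,nt,pt
∂2: piv[aek,aen,akn,efk,eft,ekt,ent,jkn] rk=8  ker:ekn,fkt,knt
∂1c = 0
c vs im∂2: residual ≠ 0 ⇒ not boundary

cycle:yes boundary:no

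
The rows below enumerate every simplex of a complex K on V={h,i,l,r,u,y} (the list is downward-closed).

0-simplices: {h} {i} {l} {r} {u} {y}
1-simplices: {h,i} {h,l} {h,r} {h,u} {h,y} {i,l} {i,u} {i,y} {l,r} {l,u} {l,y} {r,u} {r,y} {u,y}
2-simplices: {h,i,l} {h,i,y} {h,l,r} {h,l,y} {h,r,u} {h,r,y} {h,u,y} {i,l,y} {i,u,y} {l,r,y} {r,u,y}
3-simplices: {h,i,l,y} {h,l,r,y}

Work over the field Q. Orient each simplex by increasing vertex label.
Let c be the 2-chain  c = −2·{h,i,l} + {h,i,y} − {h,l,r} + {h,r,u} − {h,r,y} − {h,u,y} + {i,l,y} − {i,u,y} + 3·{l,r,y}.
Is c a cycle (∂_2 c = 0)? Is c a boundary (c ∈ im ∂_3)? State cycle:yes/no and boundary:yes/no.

cycle:no boundary:no

n_0=6 n_1=14 n_2=11 n_3=2  [Q]
∂1: piv[hi,hl,hr,hu,hy] rk=5  ker:il,iu,iy,lr,lu,ly,ru,ry,uy
∂2: piv[hil,hiy,hlr,hly,hru,hry,huy,iuy] rk=8  ker:ily,lry,ruy
∂3: piv[hily,hlry] rk=2
∂2c = −{h,i} + {h,l} + {h,r} − 2·{h,u} + {h,y} − {i,l} − {i,u} + {i,y} + 2·{l,r} − 2·{l,y} + {r,u} + 2·{r,y} − 2·{u,y}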